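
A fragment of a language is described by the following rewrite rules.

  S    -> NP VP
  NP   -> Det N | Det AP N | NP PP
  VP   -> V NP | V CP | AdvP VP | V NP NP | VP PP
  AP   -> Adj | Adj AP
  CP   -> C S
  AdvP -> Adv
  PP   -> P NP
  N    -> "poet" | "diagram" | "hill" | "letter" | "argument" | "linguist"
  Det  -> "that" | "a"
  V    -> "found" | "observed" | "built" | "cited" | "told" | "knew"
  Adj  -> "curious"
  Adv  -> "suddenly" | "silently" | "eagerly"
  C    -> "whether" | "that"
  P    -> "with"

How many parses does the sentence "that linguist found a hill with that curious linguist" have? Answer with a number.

2

The two bracketings:
[S [NP [Det that] [N linguist]] [VP [V found] [NP [NP [Det a] [N hill]] [PP [P with] [NP [Det that] [AP [Adj curious]] [N linguist]]]]]]
[S [NP [Det that] [N linguist]] [VP [VP [V found] [NP [Det a] [N hill]]] [PP [P with] [NP [Det that] [AP [Adj curious]] [N linguist]]]]]
The difference turns on whether NP → NP PP is used at the relevant span, versus an alternative expansion of NP.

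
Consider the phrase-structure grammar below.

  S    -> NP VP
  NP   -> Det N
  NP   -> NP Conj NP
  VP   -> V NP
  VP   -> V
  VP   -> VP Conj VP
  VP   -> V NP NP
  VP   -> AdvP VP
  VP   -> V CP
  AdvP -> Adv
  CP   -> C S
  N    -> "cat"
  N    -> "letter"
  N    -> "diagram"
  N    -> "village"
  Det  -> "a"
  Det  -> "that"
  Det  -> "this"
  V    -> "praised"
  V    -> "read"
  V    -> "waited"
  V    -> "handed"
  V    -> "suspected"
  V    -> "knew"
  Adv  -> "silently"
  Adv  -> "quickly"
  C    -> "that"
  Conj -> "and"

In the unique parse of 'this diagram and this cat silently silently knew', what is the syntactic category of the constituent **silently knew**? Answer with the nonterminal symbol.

[S [NP [NP [Det this] [N diagram]] [Conj and] [NP [Det this] [N cat]]] [VP [AdvP [Adv silently]] [VP [AdvP [Adv silently]] [VP [V knew]]]]]
The span 'silently knew' is the VP node built by VP → AdvP VP.

VP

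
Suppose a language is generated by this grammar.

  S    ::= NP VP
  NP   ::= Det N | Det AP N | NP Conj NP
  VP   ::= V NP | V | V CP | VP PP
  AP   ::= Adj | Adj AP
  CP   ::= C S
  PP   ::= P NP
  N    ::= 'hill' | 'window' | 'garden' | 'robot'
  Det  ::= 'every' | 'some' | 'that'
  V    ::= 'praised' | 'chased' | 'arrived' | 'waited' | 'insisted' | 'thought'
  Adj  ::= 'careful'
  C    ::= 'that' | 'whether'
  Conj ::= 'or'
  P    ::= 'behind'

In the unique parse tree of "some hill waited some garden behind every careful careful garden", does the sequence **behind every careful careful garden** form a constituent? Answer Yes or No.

[S [NP [Det some] [N hill]] [VP [VP [V waited] [NP [Det some] [N garden]]] [PP [P behind] [NP [Det every] [AP [Adj careful] [AP [Adj careful]]] [N garden]]]]]
The words 'behind every careful careful garden' are exhaustively dominated by a single PP node (built by PP → P NP), so they form a constituent.

Yes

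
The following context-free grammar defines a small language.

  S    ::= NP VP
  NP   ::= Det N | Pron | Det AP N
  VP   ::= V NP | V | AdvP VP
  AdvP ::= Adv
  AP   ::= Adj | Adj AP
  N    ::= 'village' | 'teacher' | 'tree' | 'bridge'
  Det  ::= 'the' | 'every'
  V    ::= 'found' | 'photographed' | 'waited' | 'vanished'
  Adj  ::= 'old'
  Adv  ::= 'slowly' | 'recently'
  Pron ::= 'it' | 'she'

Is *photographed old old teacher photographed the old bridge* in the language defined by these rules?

Ungrammatical

A V word can never sit immediately before an Adj word in any string this grammar generates, so the substring 'photographed old' rules out a derivation.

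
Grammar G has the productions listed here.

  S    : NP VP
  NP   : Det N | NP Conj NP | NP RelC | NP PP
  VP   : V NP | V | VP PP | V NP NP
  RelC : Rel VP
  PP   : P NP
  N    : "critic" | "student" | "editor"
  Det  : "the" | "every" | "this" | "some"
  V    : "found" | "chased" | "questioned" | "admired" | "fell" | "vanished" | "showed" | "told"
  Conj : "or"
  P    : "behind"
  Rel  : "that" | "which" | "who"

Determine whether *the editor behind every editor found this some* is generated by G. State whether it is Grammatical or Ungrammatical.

A Det word can never sit immediately before a Det word in any string this grammar generates, so the substring 'this some' rules out a derivation.

Ungrammatical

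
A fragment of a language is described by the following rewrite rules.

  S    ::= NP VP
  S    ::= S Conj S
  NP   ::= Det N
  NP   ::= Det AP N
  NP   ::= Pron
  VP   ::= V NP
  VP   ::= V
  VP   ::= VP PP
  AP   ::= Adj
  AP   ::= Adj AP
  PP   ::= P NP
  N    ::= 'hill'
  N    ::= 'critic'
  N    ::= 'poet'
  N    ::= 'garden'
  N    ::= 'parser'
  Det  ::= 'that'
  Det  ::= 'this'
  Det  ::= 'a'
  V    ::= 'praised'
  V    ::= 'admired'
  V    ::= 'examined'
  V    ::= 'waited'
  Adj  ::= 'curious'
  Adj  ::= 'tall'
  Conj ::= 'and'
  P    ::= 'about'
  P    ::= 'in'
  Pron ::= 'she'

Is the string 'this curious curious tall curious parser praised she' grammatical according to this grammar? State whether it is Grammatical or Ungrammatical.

Grammatical

S
  NP
    Det: this
    AP
      Adj: curious
      AP
        Adj: curious
        AP
          Adj: tall
          AP
            Adj: curious
    N: parser
  VP
    V: praised
    NP
      Pron: she
Each bracket corresponds to one application of a listed rule, so the string is derivable from S.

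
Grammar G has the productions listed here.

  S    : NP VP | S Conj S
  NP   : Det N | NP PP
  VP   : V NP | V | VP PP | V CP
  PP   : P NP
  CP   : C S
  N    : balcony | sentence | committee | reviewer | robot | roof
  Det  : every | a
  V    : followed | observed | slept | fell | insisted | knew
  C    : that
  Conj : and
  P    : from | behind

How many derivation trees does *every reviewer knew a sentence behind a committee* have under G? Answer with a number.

2

The two bracketings:
[S [NP [Det every] [N reviewer]] [VP [V knew] [NP [NP [Det a] [N sentence]] [PP [P behind] [NP [Det a] [N committee]]]]]]
[S [NP [Det every] [N reviewer]] [VP [VP [V knew] [NP [Det a] [N sentence]]] [PP [P behind] [NP [Det a] [N committee]]]]]
The difference turns on whether NP → NP PP is used at the relevant span, versus an alternative expansion of NP.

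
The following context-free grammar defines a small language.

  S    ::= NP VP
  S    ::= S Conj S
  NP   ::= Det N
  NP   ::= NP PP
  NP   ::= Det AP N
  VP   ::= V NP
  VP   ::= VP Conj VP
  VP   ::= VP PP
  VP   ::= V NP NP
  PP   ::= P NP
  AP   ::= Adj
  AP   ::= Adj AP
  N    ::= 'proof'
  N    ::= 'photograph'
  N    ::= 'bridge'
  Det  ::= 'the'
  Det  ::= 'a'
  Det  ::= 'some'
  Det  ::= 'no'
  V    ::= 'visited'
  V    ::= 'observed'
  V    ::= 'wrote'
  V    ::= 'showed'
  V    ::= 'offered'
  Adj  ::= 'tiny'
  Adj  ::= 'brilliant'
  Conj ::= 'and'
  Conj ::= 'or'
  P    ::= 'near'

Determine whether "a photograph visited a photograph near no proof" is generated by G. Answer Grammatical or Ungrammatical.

[S [NP [Det a] [N photograph]] [VP [V visited] [NP [NP [Det a] [N photograph]] [PP [P near] [NP [Det no] [N proof]]]]]]
Each bracket corresponds to one application of a listed rule, so the string is derivable from S.

Grammatical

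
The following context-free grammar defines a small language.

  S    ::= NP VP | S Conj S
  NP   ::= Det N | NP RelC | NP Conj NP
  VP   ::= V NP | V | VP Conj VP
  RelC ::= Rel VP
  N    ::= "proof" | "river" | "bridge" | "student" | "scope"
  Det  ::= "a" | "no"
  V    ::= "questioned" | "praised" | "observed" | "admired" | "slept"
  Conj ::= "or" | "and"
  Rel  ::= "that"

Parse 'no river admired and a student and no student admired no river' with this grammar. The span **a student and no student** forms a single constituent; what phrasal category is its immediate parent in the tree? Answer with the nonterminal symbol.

S

S
  S
    NP
      Det: no
      N: river
    VP
      V: admired
  Conj: and
  S
    NP
      NP
        Det: a
        N: student
      Conj: and
      NP
        Det: no
        N: student
    VP
      V: admired
      NP
        Det: no
        N: river
The span 'a student and no student' is the NP node built by NP → NP Conj NP.
Its mother is the S built by S → NP VP.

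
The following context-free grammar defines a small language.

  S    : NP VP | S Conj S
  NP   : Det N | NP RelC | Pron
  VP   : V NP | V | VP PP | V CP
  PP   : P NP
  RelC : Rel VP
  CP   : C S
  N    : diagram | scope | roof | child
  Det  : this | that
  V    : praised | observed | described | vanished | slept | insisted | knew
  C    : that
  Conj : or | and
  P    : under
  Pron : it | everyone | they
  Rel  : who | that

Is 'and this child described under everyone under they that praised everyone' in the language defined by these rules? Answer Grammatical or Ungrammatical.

Ungrammatical

For S → NP VP, no prefix of the string parses as an NP. The alternative S rule S → S Conj S likewise has no satisfying split.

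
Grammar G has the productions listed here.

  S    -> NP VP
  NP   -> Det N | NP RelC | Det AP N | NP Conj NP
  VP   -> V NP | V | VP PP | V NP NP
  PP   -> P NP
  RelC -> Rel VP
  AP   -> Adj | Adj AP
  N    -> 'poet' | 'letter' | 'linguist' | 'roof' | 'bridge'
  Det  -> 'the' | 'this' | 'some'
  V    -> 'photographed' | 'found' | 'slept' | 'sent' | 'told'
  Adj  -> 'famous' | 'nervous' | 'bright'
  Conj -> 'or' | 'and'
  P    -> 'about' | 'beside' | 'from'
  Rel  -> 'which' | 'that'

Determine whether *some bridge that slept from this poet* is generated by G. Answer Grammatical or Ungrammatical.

For S → NP VP, every NP-prefix leaves a non-VP remainder: after 'some bridge' the remainder is not a VP; after 'some bridge that slept' the remainder is not a VP.

Ungrammatical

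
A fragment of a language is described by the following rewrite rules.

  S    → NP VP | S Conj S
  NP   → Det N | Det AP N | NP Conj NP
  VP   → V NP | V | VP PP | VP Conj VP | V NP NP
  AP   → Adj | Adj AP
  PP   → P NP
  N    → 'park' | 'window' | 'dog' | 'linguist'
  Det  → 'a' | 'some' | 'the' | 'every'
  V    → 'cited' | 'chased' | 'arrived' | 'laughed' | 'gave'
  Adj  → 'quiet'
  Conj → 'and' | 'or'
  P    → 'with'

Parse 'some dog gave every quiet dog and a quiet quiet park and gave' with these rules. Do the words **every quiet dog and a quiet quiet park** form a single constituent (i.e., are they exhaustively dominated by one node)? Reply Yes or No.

Yes

[S [NP [Det some] [N dog]] [VP [VP [V gave] [NP [NP [Det every] [AP [Adj quiet]] [N dog]] [Conj and] [NP [Det a] [AP [Adj quiet] [AP [Adj quiet]]] [N park]]]] [Conj and] [VP [V gave]]]]
The words 'every quiet dog and a quiet quiet park' are exhaustively dominated by a single NP node (built by NP → NP Conj NP), so they form a constituent.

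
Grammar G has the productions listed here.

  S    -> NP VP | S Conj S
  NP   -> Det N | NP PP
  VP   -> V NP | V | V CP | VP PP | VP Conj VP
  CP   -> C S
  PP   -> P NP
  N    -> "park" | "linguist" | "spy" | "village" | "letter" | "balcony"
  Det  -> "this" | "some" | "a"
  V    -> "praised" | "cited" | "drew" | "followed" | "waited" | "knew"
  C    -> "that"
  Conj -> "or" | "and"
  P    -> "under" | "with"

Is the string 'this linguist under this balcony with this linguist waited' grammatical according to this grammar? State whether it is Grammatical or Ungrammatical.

Grammatical

[S [NP [NP [Det this] [N linguist]] [PP [P under] [NP [NP [Det this] [N balcony]] [PP [P with] [NP [Det this] [N linguist]]]]]] [VP [V waited]]]
Every word is introduced by a lexical rule and the phrasal rules combine the resulting categories into a single S.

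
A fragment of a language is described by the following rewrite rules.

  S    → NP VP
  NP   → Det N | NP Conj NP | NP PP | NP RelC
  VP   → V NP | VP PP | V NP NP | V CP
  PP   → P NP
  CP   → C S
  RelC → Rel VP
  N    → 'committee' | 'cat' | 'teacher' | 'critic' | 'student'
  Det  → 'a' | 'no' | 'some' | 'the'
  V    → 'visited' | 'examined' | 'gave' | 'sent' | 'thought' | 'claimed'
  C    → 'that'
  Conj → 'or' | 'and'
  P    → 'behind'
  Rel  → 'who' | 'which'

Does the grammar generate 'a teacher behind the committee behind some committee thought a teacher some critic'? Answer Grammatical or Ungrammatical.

Grammatical

[S [NP [NP [Det a] [N teacher]] [PP [P behind] [NP [NP [Det the] [N committee]] [PP [P behind] [NP [Det some] [N committee]]]]]] [VP [V thought] [NP [Det a] [N teacher]] [NP [Det some] [N critic]]]]
Every word is introduced by a lexical rule and the phrasal rules combine the resulting categories into a single S.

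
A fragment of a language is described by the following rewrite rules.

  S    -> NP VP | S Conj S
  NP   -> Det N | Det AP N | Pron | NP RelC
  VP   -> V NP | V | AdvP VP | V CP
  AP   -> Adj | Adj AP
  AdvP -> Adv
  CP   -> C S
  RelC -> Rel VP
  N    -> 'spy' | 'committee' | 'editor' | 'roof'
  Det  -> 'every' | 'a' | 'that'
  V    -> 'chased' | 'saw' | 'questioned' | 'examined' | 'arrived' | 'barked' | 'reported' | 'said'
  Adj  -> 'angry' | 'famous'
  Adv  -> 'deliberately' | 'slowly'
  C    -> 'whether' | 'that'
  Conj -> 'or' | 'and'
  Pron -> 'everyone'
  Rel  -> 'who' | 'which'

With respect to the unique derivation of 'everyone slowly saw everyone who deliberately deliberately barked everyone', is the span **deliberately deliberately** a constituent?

No

[S [NP [Pron everyone]] [VP [AdvP [Adv slowly]] [VP [V saw] [NP [NP [Pron everyone]] [RelC [Rel who] [VP [AdvP [Adv deliberately]] [VP [AdvP [Adv deliberately]] [VP [V barked] [NP [Pron everyone]]]]]]]]]]
The smallest constituent containing 'deliberately deliberately' is the VP spanning 'deliberately deliberately barked everyone'; no single node in the tree dominates exactly the given words.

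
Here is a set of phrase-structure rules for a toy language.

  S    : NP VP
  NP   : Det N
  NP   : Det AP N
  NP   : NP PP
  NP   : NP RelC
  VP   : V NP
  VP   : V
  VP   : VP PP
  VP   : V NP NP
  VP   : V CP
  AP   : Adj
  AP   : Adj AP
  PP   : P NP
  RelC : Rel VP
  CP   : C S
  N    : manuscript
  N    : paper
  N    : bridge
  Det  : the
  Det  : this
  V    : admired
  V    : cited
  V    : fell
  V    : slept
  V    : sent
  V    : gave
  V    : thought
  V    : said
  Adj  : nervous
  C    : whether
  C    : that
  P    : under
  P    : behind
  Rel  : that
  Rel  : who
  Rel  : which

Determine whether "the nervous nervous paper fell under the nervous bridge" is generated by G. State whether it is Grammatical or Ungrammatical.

Grammatical

S
  NP
    Det: the
    AP
      Adj: nervous
      AP
        Adj: nervous
    N: paper
  VP
    VP
      V: fell
    PP
      P: under
      NP
        Det: the
        AP
          Adj: nervous
        N: bridge
Each bracket corresponds to one application of a listed rule, so the string is derivable from S.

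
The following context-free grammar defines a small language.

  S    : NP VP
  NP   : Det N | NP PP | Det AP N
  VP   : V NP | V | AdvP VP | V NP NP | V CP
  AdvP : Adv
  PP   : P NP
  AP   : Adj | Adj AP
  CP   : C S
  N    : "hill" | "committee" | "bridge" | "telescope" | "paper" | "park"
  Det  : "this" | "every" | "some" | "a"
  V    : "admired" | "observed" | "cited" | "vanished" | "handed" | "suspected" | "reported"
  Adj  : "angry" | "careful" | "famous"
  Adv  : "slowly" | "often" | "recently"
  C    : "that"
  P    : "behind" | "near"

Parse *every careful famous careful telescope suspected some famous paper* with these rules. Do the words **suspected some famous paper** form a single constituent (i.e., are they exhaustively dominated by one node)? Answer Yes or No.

[S [NP [Det every] [AP [Adj careful] [AP [Adj famous] [AP [Adj careful]]]] [N telescope]] [VP [V suspected] [NP [Det some] [AP [Adj famous]] [N paper]]]]
The words 'suspected some famous paper' are exhaustively dominated by a single VP node (built by VP → V NP), so they form a constituent.

Yes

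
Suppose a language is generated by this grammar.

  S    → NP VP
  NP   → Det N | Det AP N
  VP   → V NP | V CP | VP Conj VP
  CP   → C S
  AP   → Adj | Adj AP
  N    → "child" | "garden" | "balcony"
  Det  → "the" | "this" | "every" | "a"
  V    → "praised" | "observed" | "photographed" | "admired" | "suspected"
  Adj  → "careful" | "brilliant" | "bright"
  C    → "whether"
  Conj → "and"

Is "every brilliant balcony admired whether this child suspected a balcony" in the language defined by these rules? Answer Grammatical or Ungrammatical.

[S [NP [Det every] [AP [Adj brilliant]] [N balcony]] [VP [V admired] [CP [C whether] [S [NP [Det this] [N child]] [VP [V suspected] [NP [Det a] [N balcony]]]]]]]
The bracketing above is licensed at every node by one of the given productions, with S at the root.

Grammatical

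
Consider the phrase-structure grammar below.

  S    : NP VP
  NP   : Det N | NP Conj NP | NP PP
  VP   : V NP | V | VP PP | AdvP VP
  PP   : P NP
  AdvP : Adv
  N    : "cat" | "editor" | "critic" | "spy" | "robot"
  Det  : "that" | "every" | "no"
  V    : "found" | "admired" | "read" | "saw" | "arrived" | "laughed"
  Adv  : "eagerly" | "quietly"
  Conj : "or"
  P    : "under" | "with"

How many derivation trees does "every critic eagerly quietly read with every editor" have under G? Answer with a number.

Two of the 3 distinct bracketings:
[S [NP [Det every] [N critic]] [VP [VP [AdvP [Adv eagerly]] [VP [AdvP [Adv quietly]] [VP [V read]]]] [PP [P with] [NP [Det every] [N editor]]]]]
[S [NP [Det every] [N critic]] [VP [AdvP [Adv eagerly]] [VP [VP [AdvP [Adv quietly]] [VP [V read]]] [PP [P with] [NP [Det every] [N editor]]]]]]
The trees differ in how a recursive rule is bracketed over the same span.

3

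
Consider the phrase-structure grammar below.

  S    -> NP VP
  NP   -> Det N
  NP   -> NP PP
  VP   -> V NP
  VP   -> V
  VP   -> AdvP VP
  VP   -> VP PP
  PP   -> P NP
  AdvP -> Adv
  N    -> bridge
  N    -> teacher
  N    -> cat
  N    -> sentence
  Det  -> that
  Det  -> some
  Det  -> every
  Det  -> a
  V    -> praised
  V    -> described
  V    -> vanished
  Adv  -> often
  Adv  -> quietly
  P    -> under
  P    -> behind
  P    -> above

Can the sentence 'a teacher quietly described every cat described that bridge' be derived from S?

For S → NP VP, the only prefix that parses as NP is 'a teacher', but the remainder 'quietly described every cat described that bridge' is not a VP under these rules.

Ungrammatical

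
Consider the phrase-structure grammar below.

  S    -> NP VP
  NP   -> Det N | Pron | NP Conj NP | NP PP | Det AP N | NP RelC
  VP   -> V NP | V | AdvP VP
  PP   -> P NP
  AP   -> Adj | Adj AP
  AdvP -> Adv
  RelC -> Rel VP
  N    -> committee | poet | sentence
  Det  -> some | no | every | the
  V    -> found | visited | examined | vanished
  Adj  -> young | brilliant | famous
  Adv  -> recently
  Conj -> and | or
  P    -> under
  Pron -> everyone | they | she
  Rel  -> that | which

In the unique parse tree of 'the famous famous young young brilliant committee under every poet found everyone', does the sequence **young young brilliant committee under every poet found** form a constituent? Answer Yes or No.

[S [NP [NP [Det the] [AP [Adj famous] [AP [Adj famous] [AP [Adj young] [AP [Adj young] [AP [Adj brilliant]]]]]] [N committee]] [PP [P under] [NP [Det every] [N poet]]]] [VP [V found] [NP [Pron everyone]]]]
The smallest constituent containing 'young young brilliant committee under every poet found' is the S spanning 'the famous famous young young brilliant committee under every poet found everyone'; no single node in the tree dominates exactly the given words.

No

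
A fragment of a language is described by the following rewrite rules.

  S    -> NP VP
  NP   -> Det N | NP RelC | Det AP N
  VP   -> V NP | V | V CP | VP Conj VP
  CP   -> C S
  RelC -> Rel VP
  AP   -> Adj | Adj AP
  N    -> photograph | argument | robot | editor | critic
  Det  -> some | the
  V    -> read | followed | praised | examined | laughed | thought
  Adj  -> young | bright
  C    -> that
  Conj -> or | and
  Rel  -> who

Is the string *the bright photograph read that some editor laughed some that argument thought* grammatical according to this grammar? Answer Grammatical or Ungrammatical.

Ungrammatical

A Det word can never sit immediately before a C word in any string this grammar generates, so the substring 'some that' rules out a derivation.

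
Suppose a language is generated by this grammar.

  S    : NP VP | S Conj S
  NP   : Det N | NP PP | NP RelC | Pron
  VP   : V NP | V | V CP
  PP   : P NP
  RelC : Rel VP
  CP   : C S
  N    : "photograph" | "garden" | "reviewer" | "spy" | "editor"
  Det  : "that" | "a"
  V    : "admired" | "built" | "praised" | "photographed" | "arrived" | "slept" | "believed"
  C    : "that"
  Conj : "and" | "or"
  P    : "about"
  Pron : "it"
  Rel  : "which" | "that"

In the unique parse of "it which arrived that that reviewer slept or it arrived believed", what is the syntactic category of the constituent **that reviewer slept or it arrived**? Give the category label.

S

[S [NP [NP [Pron it]] [RelC [Rel which] [VP [V arrived] [CP [C that] [S [S [NP [Det that] [N reviewer]] [VP [V slept]]] [Conj or] [S [NP [Pron it]] [VP [V arrived]]]]]]]] [VP [V believed]]]
The span 'that reviewer slept or it arrived' is the S node built by S → S Conj S.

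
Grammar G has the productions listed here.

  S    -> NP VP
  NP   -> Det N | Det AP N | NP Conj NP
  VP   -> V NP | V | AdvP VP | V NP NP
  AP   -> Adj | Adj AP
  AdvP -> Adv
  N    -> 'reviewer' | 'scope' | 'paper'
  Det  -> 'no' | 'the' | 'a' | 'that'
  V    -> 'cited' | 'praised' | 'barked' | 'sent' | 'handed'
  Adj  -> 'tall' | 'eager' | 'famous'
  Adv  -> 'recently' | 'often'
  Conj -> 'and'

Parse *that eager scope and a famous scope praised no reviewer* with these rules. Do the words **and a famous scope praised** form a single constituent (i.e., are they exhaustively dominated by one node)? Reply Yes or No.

No

[S [NP [NP [Det that] [AP [Adj eager]] [N scope]] [Conj and] [NP [Det a] [AP [Adj famous]] [N scope]]] [VP [V praised] [NP [Det no] [N reviewer]]]]
The smallest constituent containing 'and a famous scope praised' is the S spanning 'that eager scope and a famous scope praised no reviewer'; no single node in the tree dominates exactly the given words.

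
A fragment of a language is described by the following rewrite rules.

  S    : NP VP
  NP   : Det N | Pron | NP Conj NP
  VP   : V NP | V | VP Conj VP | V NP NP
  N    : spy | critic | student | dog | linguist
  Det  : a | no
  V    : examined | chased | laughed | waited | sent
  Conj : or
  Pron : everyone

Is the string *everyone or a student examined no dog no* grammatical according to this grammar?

For S → NP VP, every NP-prefix leaves a non-VP remainder: after 'everyone' the remainder is not a VP; after 'everyone or a student' the remainder is not a VP.

Ungrammatical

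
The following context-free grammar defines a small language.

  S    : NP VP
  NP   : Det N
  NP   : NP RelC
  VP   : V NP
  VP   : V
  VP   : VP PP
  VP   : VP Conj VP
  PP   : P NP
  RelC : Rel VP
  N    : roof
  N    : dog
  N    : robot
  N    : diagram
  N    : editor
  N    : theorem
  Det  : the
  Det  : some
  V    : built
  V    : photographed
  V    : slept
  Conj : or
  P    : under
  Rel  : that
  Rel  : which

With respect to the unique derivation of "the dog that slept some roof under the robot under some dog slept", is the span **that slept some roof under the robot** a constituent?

[S [NP [NP [Det the] [N dog]] [RelC [Rel that] [VP [VP [VP [V slept] [NP [Det some] [N roof]]] [PP [P under] [NP [Det the] [N robot]]]] [PP [P under] [NP [Det some] [N dog]]]]]] [VP [V slept]]]
The smallest constituent containing 'that slept some roof under the robot' is the RelC spanning 'that slept some roof under the robot under some dog'; no single node in the tree dominates exactly the given words.

No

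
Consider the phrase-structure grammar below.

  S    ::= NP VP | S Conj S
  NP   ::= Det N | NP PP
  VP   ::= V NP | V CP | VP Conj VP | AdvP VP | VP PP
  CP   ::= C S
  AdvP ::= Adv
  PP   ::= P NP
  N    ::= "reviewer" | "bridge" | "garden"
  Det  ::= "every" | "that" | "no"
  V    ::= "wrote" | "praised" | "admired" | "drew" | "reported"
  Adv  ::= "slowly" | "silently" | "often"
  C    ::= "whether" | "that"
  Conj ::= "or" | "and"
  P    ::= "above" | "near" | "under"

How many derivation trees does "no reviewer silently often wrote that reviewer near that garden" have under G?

4

Two of the 4 distinct bracketings:
[S [NP [Det no] [N reviewer]] [VP [AdvP [Adv silently]] [VP [AdvP [Adv often]] [VP [V wrote] [NP [NP [Det that] [N reviewer]] [PP [P near] [NP [Det that] [N garden]]]]]]]]
[S [NP [Det no] [N reviewer]] [VP [AdvP [Adv silently]] [VP [AdvP [Adv often]] [VP [VP [V wrote] [NP [Det that] [N reviewer]]] [PP [P near] [NP [Det that] [N garden]]]]]]]
The difference turns on whether NP → NP PP is used at the relevant span, versus an alternative expansion of NP.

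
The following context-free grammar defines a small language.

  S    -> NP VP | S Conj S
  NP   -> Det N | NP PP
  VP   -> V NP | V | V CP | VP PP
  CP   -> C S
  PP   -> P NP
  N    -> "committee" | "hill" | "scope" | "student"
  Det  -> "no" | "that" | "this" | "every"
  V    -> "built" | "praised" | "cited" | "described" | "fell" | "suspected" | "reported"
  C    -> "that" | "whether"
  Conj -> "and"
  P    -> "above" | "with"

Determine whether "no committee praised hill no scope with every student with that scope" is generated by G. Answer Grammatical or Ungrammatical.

A V word can never sit immediately before an N word in any string this grammar generates, so the substring 'praised hill' rules out a derivation.

Ungrammatical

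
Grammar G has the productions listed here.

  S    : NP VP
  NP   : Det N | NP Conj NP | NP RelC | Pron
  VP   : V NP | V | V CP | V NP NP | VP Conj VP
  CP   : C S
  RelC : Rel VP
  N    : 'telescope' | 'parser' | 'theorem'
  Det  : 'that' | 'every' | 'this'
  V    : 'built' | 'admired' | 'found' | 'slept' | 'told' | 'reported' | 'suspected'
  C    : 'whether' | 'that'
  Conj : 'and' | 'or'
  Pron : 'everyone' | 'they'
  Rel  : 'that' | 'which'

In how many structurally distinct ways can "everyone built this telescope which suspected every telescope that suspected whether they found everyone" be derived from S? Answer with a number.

Two of the 6 distinct bracketings:
[S [NP [Pron everyone]] [VP [V built] [NP [NP [Det this] [N telescope]] [RelC [Rel which] [VP [V suspected] [NP [NP [Det every] [N telescope]] [RelC [Rel that] [VP [V suspected] [CP [C whether] [S [NP [Pron they]] [VP [V found] [NP [Pron everyone]]]]]]]]]]]]]
[S [NP [Pron everyone]] [VP [V built] [NP [NP [Det this] [N telescope]] [RelC [Rel which] [VP [V suspected] [NP [NP [Det every] [N telescope]] [RelC [Rel that] [VP [V suspected] [CP [C whether] [S [NP [Pron they]] [VP [V found]]]]]]] [NP [Pron everyone]]]]]]]
The difference turns on whether VP → V is used at the relevant span, versus an alternative expansion of VP.

6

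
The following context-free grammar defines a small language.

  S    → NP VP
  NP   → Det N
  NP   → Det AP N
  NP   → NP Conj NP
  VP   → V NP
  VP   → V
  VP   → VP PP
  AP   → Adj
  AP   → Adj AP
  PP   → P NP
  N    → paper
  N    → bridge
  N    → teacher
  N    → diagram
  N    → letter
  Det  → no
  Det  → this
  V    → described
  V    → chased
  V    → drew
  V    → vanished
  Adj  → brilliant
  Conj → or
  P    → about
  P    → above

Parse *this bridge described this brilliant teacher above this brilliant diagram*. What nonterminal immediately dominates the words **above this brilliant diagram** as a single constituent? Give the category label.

PP

[S [NP [Det this] [N bridge]] [VP [VP [V described] [NP [Det this] [AP [Adj brilliant]] [N teacher]]] [PP [P above] [NP [Det this] [AP [Adj brilliant]] [N diagram]]]]]
The span 'above this brilliant diagram' is the PP node built by PP → P NP.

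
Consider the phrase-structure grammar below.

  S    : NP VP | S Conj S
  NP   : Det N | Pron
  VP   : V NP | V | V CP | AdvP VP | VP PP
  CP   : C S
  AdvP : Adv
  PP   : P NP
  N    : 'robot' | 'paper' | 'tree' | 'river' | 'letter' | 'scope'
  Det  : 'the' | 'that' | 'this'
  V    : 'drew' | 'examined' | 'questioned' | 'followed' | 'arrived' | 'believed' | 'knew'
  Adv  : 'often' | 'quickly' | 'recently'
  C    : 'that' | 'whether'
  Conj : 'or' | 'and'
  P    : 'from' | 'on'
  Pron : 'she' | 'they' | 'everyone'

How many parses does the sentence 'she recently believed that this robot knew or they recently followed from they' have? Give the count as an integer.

6

Two of the 6 distinct bracketings:
[S [NP [Pron she]] [VP [AdvP [Adv recently]] [VP [V believed] [CP [C that] [S [S [NP [Det this] [N robot]] [VP [V knew]]] [Conj or] [S [NP [Pron they]] [VP [AdvP [Adv recently]] [VP [VP [V followed]] [PP [P from] [NP [Pron they]]]]]]]]]]]
[S [NP [Pron she]] [VP [AdvP [Adv recently]] [VP [V believed] [CP [C that] [S [S [NP [Det this] [N robot]] [VP [V knew]]] [Conj or] [S [NP [Pron they]] [VP [VP [AdvP [Adv recently]] [VP [V followed]]] [PP [P from] [NP [Pron they]]]]]]]]]]
The trees differ in how a recursive rule is bracketed over the same span.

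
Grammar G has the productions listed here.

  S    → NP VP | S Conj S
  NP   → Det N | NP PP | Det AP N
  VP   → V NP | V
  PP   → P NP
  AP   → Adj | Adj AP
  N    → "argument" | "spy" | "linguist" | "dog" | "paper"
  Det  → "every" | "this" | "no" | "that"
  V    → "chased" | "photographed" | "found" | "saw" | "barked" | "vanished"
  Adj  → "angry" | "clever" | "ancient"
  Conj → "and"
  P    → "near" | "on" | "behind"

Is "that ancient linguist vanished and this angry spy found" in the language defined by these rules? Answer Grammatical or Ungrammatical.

Grammatical

[S [S [NP [Det that] [AP [Adj ancient]] [N linguist]] [VP [V vanished]]] [Conj and] [S [NP [Det this] [AP [Adj angry]] [N spy]] [VP [V found]]]]
The bracketing above is licensed at every node by one of the given productions, with S at the root.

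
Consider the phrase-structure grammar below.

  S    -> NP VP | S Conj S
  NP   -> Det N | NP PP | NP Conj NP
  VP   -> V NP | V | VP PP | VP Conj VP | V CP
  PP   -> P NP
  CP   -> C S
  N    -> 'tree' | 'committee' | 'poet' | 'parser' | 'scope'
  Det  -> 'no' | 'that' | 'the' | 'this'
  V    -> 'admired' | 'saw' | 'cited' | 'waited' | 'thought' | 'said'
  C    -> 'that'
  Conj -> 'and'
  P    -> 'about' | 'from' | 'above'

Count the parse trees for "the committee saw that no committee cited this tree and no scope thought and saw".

3

Two of the 3 distinct bracketings:
[S [NP [Det the] [N committee]] [VP [VP [V saw] [CP [C that] [S [S [NP [Det no] [N committee]] [VP [V cited] [NP [Det this] [N tree]]]] [Conj and] [S [NP [Det no] [N scope]] [VP [V thought]]]]]] [Conj and] [VP [V saw]]]]
[S [NP [Det the] [N committee]] [VP [V saw] [CP [C that] [S [S [NP [Det no] [N committee]] [VP [V cited] [NP [Det this] [N tree]]]] [Conj and] [S [NP [Det no] [N scope]] [VP [VP [V thought]] [Conj and] [VP [V saw]]]]]]]]
The trees differ in how a recursive rule is bracketed over the same span.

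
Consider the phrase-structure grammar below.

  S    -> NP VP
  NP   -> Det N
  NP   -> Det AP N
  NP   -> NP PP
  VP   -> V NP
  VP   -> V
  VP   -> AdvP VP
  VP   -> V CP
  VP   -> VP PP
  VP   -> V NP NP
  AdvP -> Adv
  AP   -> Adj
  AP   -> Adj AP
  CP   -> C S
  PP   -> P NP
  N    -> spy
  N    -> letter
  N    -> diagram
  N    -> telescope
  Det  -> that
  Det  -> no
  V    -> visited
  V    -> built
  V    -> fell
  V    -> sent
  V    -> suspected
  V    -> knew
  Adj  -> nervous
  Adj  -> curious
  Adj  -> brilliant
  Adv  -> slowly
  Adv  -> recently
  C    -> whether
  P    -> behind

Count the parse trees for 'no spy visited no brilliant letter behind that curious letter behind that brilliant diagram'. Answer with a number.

5

Two of the 5 distinct bracketings:
[S [NP [Det no] [N spy]] [VP [V visited] [NP [NP [Det no] [AP [Adj brilliant]] [N letter]] [PP [P behind] [NP [NP [Det that] [AP [Adj curious]] [N letter]] [PP [P behind] [NP [Det that] [AP [Adj brilliant]] [N diagram]]]]]]]]
[S [NP [Det no] [N spy]] [VP [V visited] [NP [NP [NP [Det no] [AP [Adj brilliant]] [N letter]] [PP [P behind] [NP [Det that] [AP [Adj curious]] [N letter]]]] [PP [P behind] [NP [Det that] [AP [Adj brilliant]] [N diagram]]]]]]
The trees differ in how a recursive rule is bracketed over the same span.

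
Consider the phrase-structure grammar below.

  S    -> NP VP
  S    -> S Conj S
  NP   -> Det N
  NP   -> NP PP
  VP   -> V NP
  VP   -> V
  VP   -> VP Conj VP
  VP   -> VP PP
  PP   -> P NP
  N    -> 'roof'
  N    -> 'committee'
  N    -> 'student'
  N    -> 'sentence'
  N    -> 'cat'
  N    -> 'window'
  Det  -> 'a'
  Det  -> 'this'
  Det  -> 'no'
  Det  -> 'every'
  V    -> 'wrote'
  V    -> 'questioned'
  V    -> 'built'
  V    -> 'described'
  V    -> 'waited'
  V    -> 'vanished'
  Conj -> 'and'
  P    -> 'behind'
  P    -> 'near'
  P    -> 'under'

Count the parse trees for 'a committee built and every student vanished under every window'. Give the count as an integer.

1

[S [S [NP [Det a] [N committee]] [VP [V built]]] [Conj and] [S [NP [Det every] [N student]] [VP [VP [V vanished]] [PP [P under] [NP [Det every] [N window]]]]]]
No rule offers an alternative attachment or grouping for any span, so this is the only derivation.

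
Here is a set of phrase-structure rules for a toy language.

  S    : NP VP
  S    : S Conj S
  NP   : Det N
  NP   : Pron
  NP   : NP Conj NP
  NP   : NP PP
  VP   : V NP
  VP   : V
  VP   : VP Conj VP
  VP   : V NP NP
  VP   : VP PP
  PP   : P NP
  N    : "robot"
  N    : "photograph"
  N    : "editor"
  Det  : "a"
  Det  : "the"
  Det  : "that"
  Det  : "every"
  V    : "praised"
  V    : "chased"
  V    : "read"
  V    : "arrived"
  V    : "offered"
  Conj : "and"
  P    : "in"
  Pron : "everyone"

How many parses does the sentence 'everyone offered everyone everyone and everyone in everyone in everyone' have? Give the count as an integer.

9

Two of the 9 distinct bracketings:
[S [NP [Pron everyone]] [VP [V offered] [NP [Pron everyone]] [NP [NP [Pron everyone]] [Conj and] [NP [NP [Pron everyone]] [PP [P in] [NP [NP [Pron everyone]] [PP [P in] [NP [Pron everyone]]]]]]]]]
[S [NP [Pron everyone]] [VP [V offered] [NP [Pron everyone]] [NP [NP [Pron everyone]] [Conj and] [NP [NP [NP [Pron everyone]] [PP [P in] [NP [Pron everyone]]]] [PP [P in] [NP [Pron everyone]]]]]]]
The trees differ in how a recursive rule is bracketed over the same span.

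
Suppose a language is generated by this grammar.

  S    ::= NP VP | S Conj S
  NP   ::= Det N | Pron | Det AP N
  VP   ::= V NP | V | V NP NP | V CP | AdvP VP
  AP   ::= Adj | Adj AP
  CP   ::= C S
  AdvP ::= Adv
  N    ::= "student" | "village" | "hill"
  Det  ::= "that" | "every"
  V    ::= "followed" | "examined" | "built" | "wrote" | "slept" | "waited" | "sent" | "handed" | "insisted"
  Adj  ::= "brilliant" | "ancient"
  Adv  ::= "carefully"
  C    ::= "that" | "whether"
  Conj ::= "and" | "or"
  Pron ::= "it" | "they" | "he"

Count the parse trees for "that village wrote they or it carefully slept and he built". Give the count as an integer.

2

The two bracketings:
[S [S [NP [Det that] [N village]] [VP [V wrote] [NP [Pron they]]]] [Conj or] [S [S [NP [Pron it]] [VP [AdvP [Adv carefully]] [VP [V slept]]]] [Conj and] [S [NP [Pron he]] [VP [V built]]]]]
[S [S [S [NP [Det that] [N village]] [VP [V wrote] [NP [Pron they]]]] [Conj or] [S [NP [Pron it]] [VP [AdvP [Adv carefully]] [VP [V slept]]]]] [Conj and] [S [NP [Pron he]] [VP [V built]]]]
The trees differ in how a recursive rule is bracketed over the same span.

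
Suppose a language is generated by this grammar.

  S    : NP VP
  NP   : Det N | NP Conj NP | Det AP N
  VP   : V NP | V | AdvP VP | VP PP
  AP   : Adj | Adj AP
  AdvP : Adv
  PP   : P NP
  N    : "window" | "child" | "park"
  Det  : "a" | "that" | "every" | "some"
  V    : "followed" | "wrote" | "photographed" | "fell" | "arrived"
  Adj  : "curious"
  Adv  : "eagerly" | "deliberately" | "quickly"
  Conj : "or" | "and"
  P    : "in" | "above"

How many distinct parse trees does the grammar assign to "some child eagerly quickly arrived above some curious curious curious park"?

Two of the 3 distinct bracketings:
[S [NP [Det some] [N child]] [VP [AdvP [Adv eagerly]] [VP [AdvP [Adv quickly]] [VP [VP [V arrived]] [PP [P above] [NP [Det some] [AP [Adj curious] [AP [Adj curious] [AP [Adj curious]]]] [N park]]]]]]]
[S [NP [Det some] [N child]] [VP [AdvP [Adv eagerly]] [VP [VP [AdvP [Adv quickly]] [VP [V arrived]]] [PP [P above] [NP [Det some] [AP [Adj curious] [AP [Adj curious] [AP [Adj curious]]]] [N park]]]]]]
The trees differ in how a recursive rule is bracketed over the same span.

3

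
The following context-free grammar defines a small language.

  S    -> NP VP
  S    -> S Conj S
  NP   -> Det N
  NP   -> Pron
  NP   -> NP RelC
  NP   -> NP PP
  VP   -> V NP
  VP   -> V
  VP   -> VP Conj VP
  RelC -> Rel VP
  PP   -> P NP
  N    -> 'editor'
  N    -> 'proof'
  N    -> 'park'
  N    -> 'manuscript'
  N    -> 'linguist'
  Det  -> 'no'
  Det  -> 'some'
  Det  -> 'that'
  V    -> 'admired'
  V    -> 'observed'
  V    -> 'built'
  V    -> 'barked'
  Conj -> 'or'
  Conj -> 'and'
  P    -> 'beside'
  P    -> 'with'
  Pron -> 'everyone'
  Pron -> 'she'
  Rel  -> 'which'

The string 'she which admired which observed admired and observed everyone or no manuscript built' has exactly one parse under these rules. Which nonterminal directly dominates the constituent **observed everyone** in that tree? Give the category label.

S
  S
    NP
      NP
        NP
          Pron: she
        RelC
          Rel: which
          VP
            V: admired
      RelC
        Rel: which
        VP
          V: observed
    VP
      VP
        V: admired
      Conj: and
      VP
        V: observed
        NP
          Pron: everyone
  Conj: or
  S
    NP
      Det: no
      N: manuscript
    VP
      V: built
The span 'observed everyone' is the VP node built by VP → V NP.
Its mother is the VP built by VP → VP Conj VP.

VP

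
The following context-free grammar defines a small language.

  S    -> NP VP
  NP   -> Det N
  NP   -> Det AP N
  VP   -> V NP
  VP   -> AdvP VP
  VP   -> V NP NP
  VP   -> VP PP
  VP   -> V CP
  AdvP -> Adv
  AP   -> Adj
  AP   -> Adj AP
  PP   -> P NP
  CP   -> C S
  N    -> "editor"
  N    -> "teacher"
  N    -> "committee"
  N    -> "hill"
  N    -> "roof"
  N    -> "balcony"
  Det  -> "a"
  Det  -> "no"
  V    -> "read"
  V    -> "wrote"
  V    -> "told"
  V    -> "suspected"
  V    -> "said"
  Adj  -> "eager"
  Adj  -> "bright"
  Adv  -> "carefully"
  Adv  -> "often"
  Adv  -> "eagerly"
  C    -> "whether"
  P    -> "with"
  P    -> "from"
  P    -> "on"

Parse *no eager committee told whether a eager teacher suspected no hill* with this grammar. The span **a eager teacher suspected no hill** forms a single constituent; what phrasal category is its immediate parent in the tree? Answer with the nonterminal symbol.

[S [NP [Det no] [AP [Adj eager]] [N committee]] [VP [V told] [CP [C whether] [S [NP [Det a] [AP [Adj eager]] [N teacher]] [VP [V suspected] [NP [Det no] [N hill]]]]]]]
The span 'a eager teacher suspected no hill' is the S node built by S → NP VP.
Its mother is the CP built by CP → C S.

CP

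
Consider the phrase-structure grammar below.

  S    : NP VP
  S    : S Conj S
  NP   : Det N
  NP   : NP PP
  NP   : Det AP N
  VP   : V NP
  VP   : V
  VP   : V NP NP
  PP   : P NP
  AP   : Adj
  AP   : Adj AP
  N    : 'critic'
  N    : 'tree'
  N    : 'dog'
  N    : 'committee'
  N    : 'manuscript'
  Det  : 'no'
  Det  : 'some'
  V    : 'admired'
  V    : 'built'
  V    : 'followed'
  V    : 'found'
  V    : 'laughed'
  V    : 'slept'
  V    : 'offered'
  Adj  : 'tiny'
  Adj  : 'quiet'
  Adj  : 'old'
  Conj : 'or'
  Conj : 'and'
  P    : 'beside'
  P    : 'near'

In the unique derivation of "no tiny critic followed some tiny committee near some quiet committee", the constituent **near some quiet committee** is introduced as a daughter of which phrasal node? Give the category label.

NP

[S [NP [Det no] [AP [Adj tiny]] [N critic]] [VP [V followed] [NP [NP [Det some] [AP [Adj tiny]] [N committee]] [PP [P near] [NP [Det some] [AP [Adj quiet]] [N committee]]]]]]
The span 'near some quiet committee' is the PP node built by PP → P NP.
Its mother is the NP built by NP → NP PP.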